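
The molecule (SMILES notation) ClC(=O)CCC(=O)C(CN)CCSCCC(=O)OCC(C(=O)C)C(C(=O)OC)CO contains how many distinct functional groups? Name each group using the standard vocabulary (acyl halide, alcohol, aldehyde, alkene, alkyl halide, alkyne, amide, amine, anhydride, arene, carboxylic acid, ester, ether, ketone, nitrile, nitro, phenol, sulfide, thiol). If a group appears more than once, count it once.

6

Taking each segment in turn:
  ClCO: –C(=O)Cl: carbonyl C bonded to C and to a halogen → acyl halide (not alkyl halide).
  CO: –C(=O)– with carbon on both sides → ketone.
  CH(CH2NH2): pendant –CH2NH2: N on sp³ C, no adjacent C=O → amine.
  CH2SCH2: C–S–C linkage → sulfide (thioether).
  CH2COOCH2: –C(=O)–O–C with C on the carbonyl side → ester.
  CH(COCH3): pendant –COCH3: carbonyl C bonded to two carbons → ketone.
  CH(COOCH3): pendant –COOCH3: carbonyl C bonded to C and –OCH3 → ester.
  CH2OH: –OH on an sp³ carbon → alcohol.
Distinct types present: acyl halide, alcohol, amine, ester, ketone, sulfide.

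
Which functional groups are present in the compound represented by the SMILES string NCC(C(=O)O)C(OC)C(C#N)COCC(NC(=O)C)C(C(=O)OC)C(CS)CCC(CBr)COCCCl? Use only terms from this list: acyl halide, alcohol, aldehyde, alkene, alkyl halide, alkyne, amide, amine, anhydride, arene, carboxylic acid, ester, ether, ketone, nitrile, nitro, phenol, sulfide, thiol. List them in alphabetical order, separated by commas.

Working along the chain:
  H2NCH2: –NH2 on an sp³ carbon with no adjacent C=O → amine.
  CH(COOH): pendant –COOH: carbonyl C bonded to C and –OH → carboxylic acid.
  CH(OCH3): pendant –OCH3: C–O–C with sp³ C, no adjacent C=O → ether.
  CH(CN): pendant –C≡N: nitrile.
  CH2OCH2: C–O–C with sp³ carbons on both sides and no adjacent C=O → ether.
  CH(NHCOCH3): pendant –NHC(=O)CH3: N bonded to a carbonyl → amide (not amine).
  CH(COOCH3): pendant –COOCH3: carbonyl C bonded to C and –OCH3 → ester.
  CH(CH2SH): pendant –CH2SH → thiol.
  CH(CH2Br): pendant –CH2X: halogen on sp³ carbon → alkyl halide.
  CH2OCH2: C–O–C with sp³ carbons on both sides and no adjacent C=O → ether.
  CH2Cl: halogen on an sp³ carbon → alkyl halide.

alkyl halide, amide, amine, carboxylic acid, ester, ether, nitrile, thiol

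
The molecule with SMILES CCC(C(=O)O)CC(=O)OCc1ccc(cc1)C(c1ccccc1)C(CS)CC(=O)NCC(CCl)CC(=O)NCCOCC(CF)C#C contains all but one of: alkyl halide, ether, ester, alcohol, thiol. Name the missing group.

alcohol

ether: present (CH2OCH2 — C–O–C with sp³ carbons on both sides and no adjacent C=O → ether).
alkyl halide: present (CH(CH2Cl) — pendant –CH2X: halogen on sp³ carbon → alkyl halide).
thiol: present (CH(CH2SH) — pendant –CH2SH → thiol).
ester: present (CH2COOCH2 — –C(=O)–O–C with C on the carbonyl side → ester).
alcohol: absent. In CH(COOH), the –OH sits on a carbonyl carbon, making it part of a carboxylic acid, not an alcohol.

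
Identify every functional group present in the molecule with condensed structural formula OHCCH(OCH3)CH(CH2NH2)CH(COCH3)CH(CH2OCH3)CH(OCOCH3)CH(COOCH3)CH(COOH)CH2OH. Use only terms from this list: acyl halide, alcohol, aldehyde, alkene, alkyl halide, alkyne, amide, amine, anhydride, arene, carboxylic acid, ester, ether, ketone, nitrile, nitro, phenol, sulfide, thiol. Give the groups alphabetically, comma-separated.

alcohol, aldehyde, amine, carboxylic acid, ester, ether, ketone

terminal –CHO: carbonyl C bonded to H and C → aldehyde.
pendant –OCH3: C–O–C with sp³ C, no adjacent C=O → ether.
pendant –CH2NH2: N on sp³ C, no adjacent C=O → amine.
pendant –COCH3: carbonyl C bonded to two carbons → ketone.
pendant –CH2OCH3: C–O–C linkage → ether.
pendant –OC(=O)CH3: an acyloxy group → ester.
pendant –COOCH3: carbonyl C bonded to C and –OCH3 → ester.
pendant –COOH: carbonyl C bonded to C and –OH → carboxylic acid.
–OH on an sp³ carbon → alcohol.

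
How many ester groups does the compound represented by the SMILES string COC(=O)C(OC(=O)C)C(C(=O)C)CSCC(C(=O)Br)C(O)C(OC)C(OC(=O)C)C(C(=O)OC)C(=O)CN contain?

4

Reading the structure from left to right:
  CH3OOC: CH3O–C(=O)–: carbonyl C bonded to C and to –OCH3 → ester (not ketone + ether).
  CH(OCOCH3): pendant –OC(=O)CH3: an acyloxy group → ester.
  CH(COCH3): pendant –COCH3: carbonyl C bonded to two carbons → ketone.
  CH2SCH2: C–S–C linkage → sulfide (thioether).
  CH(COBr): pendant –C(=O)X: carbonyl C bonded to C and halogen → acyl halide.
  CH(OH): –OH on an sp³ carbon → alcohol (secondary).
  CH(OCH3): pendant –OCH3: C–O–C with sp³ C, no adjacent C=O → ether.
  CH(OCOCH3): pendant –OC(=O)CH3: an acyloxy group → ester.
  CH(COOCH3): pendant –COOCH3: carbonyl C bonded to C and –OCH3 → ester.
  CO: –C(=O)– with carbon on both sides → ketone.
  CH2NH2: –NH2 on an sp³ carbon with no adjacent C=O → amine.
Ester appears at: CH3OOC, CH(OCOCH3), CH(OCOCH3), CH(COOCH3) → 4.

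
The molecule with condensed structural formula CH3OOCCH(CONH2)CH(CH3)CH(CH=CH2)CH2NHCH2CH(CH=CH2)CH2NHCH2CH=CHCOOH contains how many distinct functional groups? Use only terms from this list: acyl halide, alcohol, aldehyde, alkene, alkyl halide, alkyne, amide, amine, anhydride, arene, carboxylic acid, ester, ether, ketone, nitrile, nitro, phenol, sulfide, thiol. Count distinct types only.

Working along the chain:
  CH3OOC: CH3O–C(=O)–: carbonyl C bonded to C and to –OCH3 → ester (not ketone + ether).
  CH(CONH2): pendant –CONH2: carbonyl C bonded to C and N → amide.
  CH(CH=CH2): pendant –CH=CH2: C=C double bond → alkene.
  CH2NHCH2: C–N–C with sp³ carbons and no adjacent C=O → amine (secondary).
  CH(CH=CH2): pendant –CH=CH2: C=C double bond → alkene.
  CH2NHCH2: C–N–C with sp³ carbons and no adjacent C=O → amine (secondary).
  CH=CH: C=C double bond → alkene.
  COOH: –COOH: carbonyl C bonded to –OH and C → carboxylic acid (the –OH is not a separate alcohol).
Distinct types present: alkene, amide, amine, carboxylic acid, ester.

5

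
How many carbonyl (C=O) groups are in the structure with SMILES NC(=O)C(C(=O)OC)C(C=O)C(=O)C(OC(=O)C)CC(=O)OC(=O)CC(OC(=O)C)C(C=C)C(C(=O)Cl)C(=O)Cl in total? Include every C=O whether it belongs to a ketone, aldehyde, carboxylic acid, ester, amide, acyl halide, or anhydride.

H2NCO: amide, 1 C=O (running total 1).
CH(COOCH3): ester, 1 C=O (running total 2).
CH(CHO): aldehyde, 1 C=O (running total 3).
CO: ketone, 1 C=O (running total 4).
CH(OCOCH3): ester, 1 C=O (running total 5).
CH2CO-O-COCH2: anhydride, 2 C=O (running total 7).
CH(OCOCH3): ester, 1 C=O (running total 8).
CH(COCl): acyl halide, 1 C=O (running total 9).
COCl: acyl halide, 1 C=O (running total 10).

10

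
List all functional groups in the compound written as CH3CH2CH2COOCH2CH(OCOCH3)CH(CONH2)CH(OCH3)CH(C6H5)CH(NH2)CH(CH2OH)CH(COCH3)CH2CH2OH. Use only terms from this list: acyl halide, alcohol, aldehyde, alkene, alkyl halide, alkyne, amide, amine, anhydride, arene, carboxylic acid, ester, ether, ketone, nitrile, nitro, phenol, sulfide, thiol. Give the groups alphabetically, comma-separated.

alcohol, amide, amine, arene, ester, ether, ketone

–C(=O)–O–C with C on the carbonyl side → ester.
pendant –OC(=O)CH3: an acyloxy group → ester.
pendant –CONH2: carbonyl C bonded to C and N → amide.
pendant –OCH3: C–O–C with sp³ C, no adjacent C=O → ether.
pendant –C6H5: benzene ring → arene.
–NH2 on an sp³ carbon with no adjacent C=O → amine.
pendant –CH2OH on an sp³ backbone C → alcohol.
pendant –COCH3: carbonyl C bonded to two carbons → ketone.
–OH on an sp³ carbon → alcohol.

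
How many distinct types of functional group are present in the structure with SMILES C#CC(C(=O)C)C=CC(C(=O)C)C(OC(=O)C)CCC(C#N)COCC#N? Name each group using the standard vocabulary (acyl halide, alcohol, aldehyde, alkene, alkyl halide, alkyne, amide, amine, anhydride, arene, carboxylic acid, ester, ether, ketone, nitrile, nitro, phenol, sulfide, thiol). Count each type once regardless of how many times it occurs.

6

Working along the chain:
  HC≡C: C≡C triple bond → alkyne.
  CH(COCH3): pendant –COCH3: carbonyl C bonded to two carbons → ketone.
  CH=CH: C=C double bond → alkene.
  CH(COCH3): pendant –COCH3: carbonyl C bonded to two carbons → ketone.
  CH(OCOCH3): pendant –OC(=O)CH3: an acyloxy group → ester.
  CH(CN): pendant –C≡N: nitrile.
  CH2OCH2: C–O–C with sp³ carbons on both sides and no adjacent C=O → ether.
  CN: –C≡N: carbon triple-bonded to nitrogen → nitrile.
Distinct types present: alkene, alkyne, ester, ether, ketone, nitrile.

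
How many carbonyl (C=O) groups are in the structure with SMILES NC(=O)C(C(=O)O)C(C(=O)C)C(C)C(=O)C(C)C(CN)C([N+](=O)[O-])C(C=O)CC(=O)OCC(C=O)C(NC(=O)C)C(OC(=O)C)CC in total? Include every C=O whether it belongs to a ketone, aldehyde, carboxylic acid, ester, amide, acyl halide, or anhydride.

9

H2NCO: amide, 1 C=O (running total 1).
CH(COOH): carboxylic acid, 1 C=O (running total 2).
CH(COCH3): ketone, 1 C=O (running total 3).
CO: ketone, 1 C=O (running total 4).
CH(CHO): aldehyde, 1 C=O (running total 5).
CH2COOCH2: ester, 1 C=O (running total 6).
CH(CHO): aldehyde, 1 C=O (running total 7).
CH(NHCOCH3): amide, 1 C=O (running total 8).
CH(OCOCH3): ester, 1 C=O (running total 9).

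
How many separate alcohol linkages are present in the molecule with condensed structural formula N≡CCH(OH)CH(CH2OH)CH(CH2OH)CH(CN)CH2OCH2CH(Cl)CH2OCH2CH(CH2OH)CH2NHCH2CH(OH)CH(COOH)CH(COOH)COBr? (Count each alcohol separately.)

5

N≡C–: carbon triple-bonded to nitrogen → nitrile.
–OH on an sp³ carbon → alcohol (secondary).
pendant –CH2OH on an sp³ backbone C → alcohol.
pendant –CH2OH on an sp³ backbone C → alcohol.
pendant –C≡N: nitrile.
C–O–C with sp³ carbons on both sides and no adjacent C=O → ether.
halogen on an sp³ carbon → alkyl halide.
C–O–C with sp³ carbons on both sides and no adjacent C=O → ether.
pendant –CH2OH on an sp³ backbone C → alcohol.
C–N–C with sp³ carbons and no adjacent C=O → amine (secondary).
–OH on an sp³ carbon → alcohol (secondary).
pendant –COOH: carbonyl C bonded to C and –OH → carboxylic acid.
pendant –COOH: carbonyl C bonded to C and –OH → carboxylic acid.
–C(=O)Br: carbonyl C bonded to C and to a halogen → acyl halide (not alkyl halide).
Alcohol appears at: CH(OH), CH(CH2OH), CH(CH2OH), CH(CH2OH), CH(OH) → 5.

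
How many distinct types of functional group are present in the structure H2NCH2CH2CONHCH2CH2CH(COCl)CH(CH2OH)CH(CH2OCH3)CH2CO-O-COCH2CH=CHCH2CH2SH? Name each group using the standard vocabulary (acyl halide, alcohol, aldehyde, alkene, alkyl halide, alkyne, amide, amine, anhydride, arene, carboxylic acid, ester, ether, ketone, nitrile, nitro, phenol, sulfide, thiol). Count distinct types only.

8

Taking each segment in turn:
  H2NCH2: –NH2 on an sp³ carbon with no adjacent C=O → amine.
  CH2CONHCH2: –C(=O)–N– linkage → amide (the N is not an amine).
  CH(COCl): pendant –C(=O)X: carbonyl C bonded to C and halogen → acyl halide.
  CH(CH2OH): pendant –CH2OH on an sp³ backbone C → alcohol.
  CH(CH2OCH3): pendant –CH2OCH3: C–O–C linkage → ether.
  CH2CO-O-COCH2: two acyl groups sharing one oxygen, –C(=O)–O–C(=O)– → anhydride.
  CH=CH: C=C double bond → alkene.
  CH2SH: –SH on an sp³ carbon → thiol.
Distinct types present: acyl halide, alcohol, alkene, amide, amine, anhydride, ether, thiol.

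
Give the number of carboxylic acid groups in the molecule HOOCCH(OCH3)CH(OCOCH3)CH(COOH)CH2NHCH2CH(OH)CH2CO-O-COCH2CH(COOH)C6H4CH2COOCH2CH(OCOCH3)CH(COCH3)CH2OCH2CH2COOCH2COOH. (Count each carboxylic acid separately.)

–COOH: carbonyl C bonded to –OH and C → carboxylic acid (the –OH is not a separate alcohol).
pendant –OCH3: C–O–C with sp³ C, no adjacent C=O → ether.
pendant –OC(=O)CH3: an acyloxy group → ester.
pendant –COOH: carbonyl C bonded to C and –OH → carboxylic acid.
C–N–C with sp³ carbons and no adjacent C=O → amine (secondary).
–OH on an sp³ carbon → alcohol (secondary).
two acyl groups sharing one oxygen, –C(=O)–O–C(=O)– → anhydride.
pendant –COOH: carbonyl C bonded to C and –OH → carboxylic acid.
para-disubstituted benzene ring → arene.
–C(=O)–O–C with C on the carbonyl side → ester.
pendant –OC(=O)CH3: an acyloxy group → ester.
pendant –COCH3: carbonyl C bonded to two carbons → ketone.
C–O–C with sp³ carbons on both sides and no adjacent C=O → ether.
–C(=O)–O–C with C on the carbonyl side → ester.
–COOH: carbonyl C bonded to –OH and C → carboxylic acid (the –OH is not a separate alcohol).
Carboxylic acid appears at: HOOC, CH(COOH), CH(COOH), COOH → 4.

4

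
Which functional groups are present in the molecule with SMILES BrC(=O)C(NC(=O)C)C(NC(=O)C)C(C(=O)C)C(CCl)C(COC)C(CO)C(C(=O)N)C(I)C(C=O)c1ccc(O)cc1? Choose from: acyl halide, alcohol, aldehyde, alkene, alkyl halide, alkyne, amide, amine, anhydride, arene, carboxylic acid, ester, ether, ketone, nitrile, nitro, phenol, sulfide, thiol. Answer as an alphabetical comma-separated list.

acyl halide, alcohol, aldehyde, alkyl halide, amide, arene, ether, ketone, phenol

–C(=O)Br: carbonyl C bonded to C and to a halogen → acyl halide (not alkyl halide).
pendant –NHC(=O)CH3: N bonded to a carbonyl → amide (not amine).
pendant –NHC(=O)CH3: N bonded to a carbonyl → amide (not amine).
pendant –COCH3: carbonyl C bonded to two carbons → ketone.
pendant –CH2X: halogen on sp³ carbon → alkyl halide.
pendant –CH2OCH3: C–O–C linkage → ether.
pendant –CH2OH on an sp³ backbone C → alcohol.
pendant –CONH2: carbonyl C bonded to C and N → amide.
halogen on an sp³ carbon → alkyl halide.
pendant –CHO: carbonyl C bonded to C and H → aldehyde.
–OH attached directly to an aromatic ring → phenol (not alcohol); the ring itself is an arene.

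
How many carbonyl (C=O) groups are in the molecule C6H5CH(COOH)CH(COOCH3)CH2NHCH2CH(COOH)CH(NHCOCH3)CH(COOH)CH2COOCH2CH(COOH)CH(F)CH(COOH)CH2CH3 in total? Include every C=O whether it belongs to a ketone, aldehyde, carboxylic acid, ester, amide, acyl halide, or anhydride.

8

CH(COOH): carboxylic acid, 1 C=O (running total 1).
CH(COOCH3): ester, 1 C=O (running total 2).
CH(COOH): carboxylic acid, 1 C=O (running total 3).
CH(NHCOCH3): amide, 1 C=O (running total 4).
CH(COOH): carboxylic acid, 1 C=O (running total 5).
CH2COOCH2: ester, 1 C=O (running total 6).
CH(COOH): carboxylic acid, 1 C=O (running total 7).
CH(COOH): carboxylic acid, 1 C=O (running total 8).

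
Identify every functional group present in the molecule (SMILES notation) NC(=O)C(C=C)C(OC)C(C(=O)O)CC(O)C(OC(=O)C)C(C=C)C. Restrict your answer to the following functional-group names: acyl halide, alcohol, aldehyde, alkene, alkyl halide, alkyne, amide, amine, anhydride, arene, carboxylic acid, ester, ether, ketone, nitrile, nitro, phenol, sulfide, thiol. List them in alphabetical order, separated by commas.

Taking each segment in turn:
  H2NCO: –C(=O)NH2: carbonyl C bonded to C and to N → amide (the N is not a separate amine).
  CH(CH=CH2): pendant –CH=CH2: C=C double bond → alkene.
  CH(OCH3): pendant –OCH3: C–O–C with sp³ C, no adjacent C=O → ether.
  CH(COOH): pendant –COOH: carbonyl C bonded to C and –OH → carboxylic acid.
  CH(OH): –OH on an sp³ carbon → alcohol (secondary).
  CH(OCOCH3): pendant –OC(=O)CH3: an acyloxy group → ester.
  CH(CH=CH2): pendant –CH=CH2: C=C double bond → alkene.

alcohol, alkene, amide, carboxylic acid, ester, ether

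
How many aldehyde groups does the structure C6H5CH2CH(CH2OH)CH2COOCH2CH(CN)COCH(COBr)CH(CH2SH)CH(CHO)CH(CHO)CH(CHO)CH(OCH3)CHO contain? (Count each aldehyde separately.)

4

Working along the chain:
  C6H5: C6H5– phenyl ring → arene.
  CH(CH2OH): pendant –CH2OH on an sp³ backbone C → alcohol.
  CH2COOCH2: –C(=O)–O–C with C on the carbonyl side → ester.
  CH(CN): pendant –C≡N: nitrile.
  CO: –C(=O)– with carbon on both sides → ketone.
  CH(COBr): pendant –C(=O)X: carbonyl C bonded to C and halogen → acyl halide.
  CH(CH2SH): pendant –CH2SH → thiol.
  CH(CHO): pendant –CHO: carbonyl C bonded to C and H → aldehyde.
  CH(CHO): pendant –CHO: carbonyl C bonded to C and H → aldehyde.
  CH(CHO): pendant –CHO: carbonyl C bonded to C and H → aldehyde.
  CH(OCH3): pendant –OCH3: C–O–C with sp³ C, no adjacent C=O → ether.
  CHO: terminal –CHO: carbonyl C bonded to H and C → aldehyde.
Aldehyde appears at: CH(CHO), CH(CHO), CH(CHO), CHO → 4.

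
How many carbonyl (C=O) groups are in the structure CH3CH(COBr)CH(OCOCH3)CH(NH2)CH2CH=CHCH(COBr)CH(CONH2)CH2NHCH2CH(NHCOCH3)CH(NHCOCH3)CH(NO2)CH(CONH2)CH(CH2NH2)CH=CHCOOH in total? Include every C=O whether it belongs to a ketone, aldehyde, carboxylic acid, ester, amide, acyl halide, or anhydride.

8

CH(COBr): acyl halide, 1 C=O (running total 1).
CH(OCOCH3): ester, 1 C=O (running total 2).
CH(COBr): acyl halide, 1 C=O (running total 3).
CH(CONH2): amide, 1 C=O (running total 4).
CH(NHCOCH3): amide, 1 C=O (running total 5).
CH(NHCOCH3): amide, 1 C=O (running total 6).
CH(CONH2): amide, 1 C=O (running total 7).
COOH: carboxylic acid, 1 C=O (running total 8).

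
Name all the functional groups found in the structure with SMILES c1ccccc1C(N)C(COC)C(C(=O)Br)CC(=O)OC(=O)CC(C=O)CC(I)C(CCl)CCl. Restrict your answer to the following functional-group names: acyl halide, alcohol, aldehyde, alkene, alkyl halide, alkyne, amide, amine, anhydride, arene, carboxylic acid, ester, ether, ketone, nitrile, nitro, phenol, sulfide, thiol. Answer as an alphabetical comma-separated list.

acyl halide, aldehyde, alkyl halide, amine, anhydride, arene, ether

C6H5– phenyl ring → arene.
–NH2 on an sp³ carbon with no adjacent C=O → amine.
pendant –CH2OCH3: C–O–C linkage → ether.
pendant –C(=O)X: carbonyl C bonded to C and halogen → acyl halide.
two acyl groups sharing one oxygen, –C(=O)–O–C(=O)– → anhydride.
pendant –CHO: carbonyl C bonded to C and H → aldehyde.
halogen on an sp³ carbon → alkyl halide.
pendant –CH2X: halogen on sp³ carbon → alkyl halide.
halogen on an sp³ carbon → alkyl halide.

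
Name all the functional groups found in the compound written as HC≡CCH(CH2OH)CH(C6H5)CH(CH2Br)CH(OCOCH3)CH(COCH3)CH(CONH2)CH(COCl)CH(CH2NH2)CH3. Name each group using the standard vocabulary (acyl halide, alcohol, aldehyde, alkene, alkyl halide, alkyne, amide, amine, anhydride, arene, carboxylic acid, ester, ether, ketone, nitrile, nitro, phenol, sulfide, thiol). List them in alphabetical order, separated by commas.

Taking each segment in turn:
  HC≡C: C≡C triple bond → alkyne.
  CH(CH2OH): pendant –CH2OH on an sp³ backbone C → alcohol.
  CH(C6H5): pendant –C6H5: benzene ring → arene.
  CH(CH2Br): pendant –CH2X: halogen on sp³ carbon → alkyl halide.
  CH(OCOCH3): pendant –OC(=O)CH3: an acyloxy group → ester.
  CH(COCH3): pendant –COCH3: carbonyl C bonded to two carbons → ketone.
  CH(CONH2): pendant –CONH2: carbonyl C bonded to C and N → amide.
  CH(COCl): pendant –C(=O)X: carbonyl C bonded to C and halogen → acyl halide.
  CH(CH2NH2): pendant –CH2NH2: N on sp³ C, no adjacent C=O → amine.

acyl halide, alcohol, alkyl halide, alkyne, amide, amine, arene, ester, ketone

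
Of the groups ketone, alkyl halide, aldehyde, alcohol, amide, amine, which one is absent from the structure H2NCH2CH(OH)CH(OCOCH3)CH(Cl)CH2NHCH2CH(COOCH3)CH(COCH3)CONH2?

amide: present (CONH2 — –C(=O)NH2: carbonyl C bonded to C and to N → amide (the N is not a separate amine)).
amine: present (H2NCH2 — –NH2 on an sp³ carbon with no adjacent C=O → amine).
ketone: present (CH(COCH3) — pendant –COCH3: carbonyl C bonded to two carbons → ketone).
alkyl halide: present (CH(Cl) — halogen on an sp³ carbon → alkyl halide).
alcohol: present (CH(OH) — –OH on an sp³ carbon → alcohol (secondary)).
aldehyde: absent. In CH(COCH3), the carbonyl carbon is bonded to two carbons, so it is a ketone, not an aldehyde.

aldehyde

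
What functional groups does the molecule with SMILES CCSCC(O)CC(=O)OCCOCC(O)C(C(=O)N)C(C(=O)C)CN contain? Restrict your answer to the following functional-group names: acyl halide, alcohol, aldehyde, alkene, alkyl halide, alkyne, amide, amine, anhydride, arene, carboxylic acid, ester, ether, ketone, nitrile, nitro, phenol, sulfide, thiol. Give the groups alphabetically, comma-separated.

alcohol, amide, amine, ester, ether, ketone, sulfide

Taking each segment in turn:
  CH2SCH2: C–S–C linkage → sulfide (thioether).
  CH(OH): –OH on an sp³ carbon → alcohol (secondary).
  CH2COOCH2: –C(=O)–O–C with C on the carbonyl side → ester.
  CH2OCH2: C–O–C with sp³ carbons on both sides and no adjacent C=O → ether.
  CH(OH): –OH on an sp³ carbon → alcohol (secondary).
  CH(CONH2): pendant –CONH2: carbonyl C bonded to C and N → amide.
  CH(COCH3): pendant –COCH3: carbonyl C bonded to two carbons → ketone.
  CH2NH2: –NH2 on an sp³ carbon with no adjacent C=O → amine.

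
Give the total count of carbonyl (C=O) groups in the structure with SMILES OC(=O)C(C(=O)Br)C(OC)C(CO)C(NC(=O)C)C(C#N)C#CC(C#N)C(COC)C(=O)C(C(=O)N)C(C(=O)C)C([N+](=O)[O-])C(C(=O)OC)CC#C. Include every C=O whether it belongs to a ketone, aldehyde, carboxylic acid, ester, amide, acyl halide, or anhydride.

7

HOOC: carboxylic acid, 1 C=O (running total 1).
CH(COBr): acyl halide, 1 C=O (running total 2).
CH(NHCOCH3): amide, 1 C=O (running total 3).
CO: ketone, 1 C=O (running total 4).
CH(CONH2): amide, 1 C=O (running total 5).
CH(COCH3): ketone, 1 C=O (running total 6).
CH(COOCH3): ester, 1 C=O (running total 7).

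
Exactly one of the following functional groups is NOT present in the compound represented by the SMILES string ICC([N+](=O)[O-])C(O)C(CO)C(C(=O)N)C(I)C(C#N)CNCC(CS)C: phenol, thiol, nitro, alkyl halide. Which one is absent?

phenol

alkyl halide: present (ICH2 — halogen on an sp³ carbon → alkyl halide).
thiol: present (CH(CH2SH) — pendant –CH2SH → thiol).
nitro: present (CH(NO2) — –NO2 on an sp³ carbon → nitro (the N=O is not a carbonyl)).
phenol: absent. In each of CH(OH) and CH(CH2OH), the –OH is on an sp³ carbon, not on an aromatic ring, so it is an alcohol.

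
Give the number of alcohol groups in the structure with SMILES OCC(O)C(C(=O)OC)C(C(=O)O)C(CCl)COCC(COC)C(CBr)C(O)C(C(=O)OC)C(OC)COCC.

HO– on an sp³ carbon → alcohol.
–OH on an sp³ carbon → alcohol (secondary).
pendant –COOCH3: carbonyl C bonded to C and –OCH3 → ester.
pendant –COOH: carbonyl C bonded to C and –OH → carboxylic acid.
pendant –CH2X: halogen on sp³ carbon → alkyl halide.
C–O–C with sp³ carbons on both sides and no adjacent C=O → ether.
pendant –CH2OCH3: C–O–C linkage → ether.
pendant –CH2X: halogen on sp³ carbon → alkyl halide.
–OH on an sp³ carbon → alcohol (secondary).
pendant –COOCH3: carbonyl C bonded to C and –OCH3 → ester.
pendant –OCH3: C–O–C with sp³ C, no adjacent C=O → ether.
C–O–C with sp³ carbons on both sides and no adjacent C=O → ether.
Alcohol appears at: HOCH2, CH(OH), CH(OH) → 3.

3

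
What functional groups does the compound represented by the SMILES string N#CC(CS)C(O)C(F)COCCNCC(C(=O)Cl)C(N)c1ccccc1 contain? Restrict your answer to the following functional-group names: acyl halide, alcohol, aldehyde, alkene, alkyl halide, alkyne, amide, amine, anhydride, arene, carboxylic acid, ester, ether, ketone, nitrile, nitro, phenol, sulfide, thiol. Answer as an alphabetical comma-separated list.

acyl halide, alcohol, alkyl halide, amine, arene, ether, nitrile, thiol

Working along the chain:
  N≡C: N≡C–: carbon triple-bonded to nitrogen → nitrile.
  CH(CH2SH): pendant –CH2SH → thiol.
  CH(OH): –OH on an sp³ carbon → alcohol (secondary).
  CH(F): halogen on an sp³ carbon → alkyl halide.
  CH2OCH2: C–O–C with sp³ carbons on both sides and no adjacent C=O → ether.
  CH2NHCH2: C–N–C with sp³ carbons and no adjacent C=O → amine (secondary).
  CH(COCl): pendant –C(=O)X: carbonyl C bonded to C and halogen → acyl halide.
  CH(NH2): –NH2 on an sp³ carbon with no adjacent C=O → amine.
  C6H5: –C6H5 phenyl ring → arene.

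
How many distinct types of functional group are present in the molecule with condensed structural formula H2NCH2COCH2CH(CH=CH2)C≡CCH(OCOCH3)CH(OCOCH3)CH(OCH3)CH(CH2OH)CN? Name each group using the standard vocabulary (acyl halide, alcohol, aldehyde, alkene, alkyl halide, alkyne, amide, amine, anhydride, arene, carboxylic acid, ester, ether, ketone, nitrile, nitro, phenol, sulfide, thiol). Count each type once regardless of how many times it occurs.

8

Working along the chain:
  H2NCH2: –NH2 on an sp³ carbon with no adjacent C=O → amine.
  CO: –C(=O)– with carbon on both sides → ketone.
  CH(CH=CH2): pendant –CH=CH2: C=C double bond → alkene.
  C≡C: C≡C triple bond → alkyne.
  CH(OCOCH3): pendant –OC(=O)CH3: an acyloxy group → ester.
  CH(OCOCH3): pendant –OC(=O)CH3: an acyloxy group → ester.
  CH(OCH3): pendant –OCH3: C–O–C with sp³ C, no adjacent C=O → ether.
  CH(CH2OH): pendant –CH2OH on an sp³ backbone C → alcohol.
  CN: –C≡N: carbon triple-bonded to nitrogen → nitrile.
Distinct types present: alcohol, alkene, alkyne, amine, ester, ether, ketone, nitrile.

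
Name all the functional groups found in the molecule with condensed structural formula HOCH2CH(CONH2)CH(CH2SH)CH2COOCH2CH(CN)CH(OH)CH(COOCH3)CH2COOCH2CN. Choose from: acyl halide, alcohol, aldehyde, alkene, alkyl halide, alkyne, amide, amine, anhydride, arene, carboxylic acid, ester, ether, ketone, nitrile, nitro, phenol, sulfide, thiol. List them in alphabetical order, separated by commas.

HO– on an sp³ carbon → alcohol.
pendant –CONH2: carbonyl C bonded to C and N → amide.
pendant –CH2SH → thiol.
–C(=O)–O–C with C on the carbonyl side → ester.
pendant –C≡N: nitrile.
–OH on an sp³ carbon → alcohol (secondary).
pendant –COOCH3: carbonyl C bonded to C and –OCH3 → ester.
–C(=O)–O–C with C on the carbonyl side → ester.
–C≡N: carbon triple-bonded to nitrogen → nitrile.

alcohol, amide, ester, nitrile, thiol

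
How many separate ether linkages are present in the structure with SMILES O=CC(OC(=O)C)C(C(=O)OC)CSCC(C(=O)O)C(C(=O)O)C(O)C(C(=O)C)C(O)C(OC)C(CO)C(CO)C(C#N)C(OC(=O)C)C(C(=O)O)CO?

1

terminal –CHO: carbonyl C bonded to H and C → aldehyde.
pendant –OC(=O)CH3: an acyloxy group → ester.
pendant –COOCH3: carbonyl C bonded to C and –OCH3 → ester.
C–S–C linkage → sulfide (thioether).
pendant –COOH: carbonyl C bonded to C and –OH → carboxylic acid.
pendant –COOH: carbonyl C bonded to C and –OH → carboxylic acid.
–OH on an sp³ carbon → alcohol (secondary).
pendant –COCH3: carbonyl C bonded to two carbons → ketone.
–OH on an sp³ carbon → alcohol (secondary).
pendant –OCH3: C–O–C with sp³ C, no adjacent C=O → ether.
pendant –CH2OH on an sp³ backbone C → alcohol.
pendant –CH2OH on an sp³ backbone C → alcohol.
pendant –C≡N: nitrile.
pendant –OC(=O)CH3: an acyloxy group → ester.
pendant –COOH: carbonyl C bonded to C and –OH → carboxylic acid.
–OH on an sp³ carbon → alcohol.
Ether appears at: CH(OCH3) → 1.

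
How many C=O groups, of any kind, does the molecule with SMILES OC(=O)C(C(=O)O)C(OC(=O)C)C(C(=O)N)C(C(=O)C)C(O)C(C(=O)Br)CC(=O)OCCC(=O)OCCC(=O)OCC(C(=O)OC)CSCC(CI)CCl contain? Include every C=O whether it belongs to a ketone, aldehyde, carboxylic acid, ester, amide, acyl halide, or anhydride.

HOOC: carboxylic acid, 1 C=O (running total 1).
CH(COOH): carboxylic acid, 1 C=O (running total 2).
CH(OCOCH3): ester, 1 C=O (running total 3).
CH(CONH2): amide, 1 C=O (running total 4).
CH(COCH3): ketone, 1 C=O (running total 5).
CH(COBr): acyl halide, 1 C=O (running total 6).
CH2COOCH2: ester, 1 C=O (running total 7).
CH2COOCH2: ester, 1 C=O (running total 8).
CH2COOCH2: ester, 1 C=O (running total 9).
CH(COOCH3): ester, 1 C=O (running total 10).

10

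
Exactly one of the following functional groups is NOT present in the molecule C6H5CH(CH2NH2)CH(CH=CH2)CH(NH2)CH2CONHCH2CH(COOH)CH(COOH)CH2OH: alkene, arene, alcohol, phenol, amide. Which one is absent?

phenol

alcohol: present (CH2OH — –OH on an sp³ carbon → alcohol).
amide: present (CH2CONHCH2 — –C(=O)–N– linkage → amide (the N is not an amine)).
alkene: present (CH(CH=CH2) — pendant –CH=CH2: C=C double bond → alkene).
arene: present (C6H5 — C6H5– phenyl ring → arene).
phenol: absent. In CH2OH, the –OH is on an sp³ carbon, not on an aromatic ring, so it is an alcohol.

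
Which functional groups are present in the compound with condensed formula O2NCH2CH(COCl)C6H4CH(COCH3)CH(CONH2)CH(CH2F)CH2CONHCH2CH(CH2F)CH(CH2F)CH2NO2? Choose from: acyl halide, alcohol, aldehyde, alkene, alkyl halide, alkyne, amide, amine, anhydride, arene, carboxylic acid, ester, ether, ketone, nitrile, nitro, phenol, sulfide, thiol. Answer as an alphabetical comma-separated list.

acyl halide, alkyl halide, amide, arene, ketone, nitro

–NO2 on carbon → nitro group.
pendant –C(=O)X: carbonyl C bonded to C and halogen → acyl halide.
para-disubstituted benzene ring → arene.
pendant –COCH3: carbonyl C bonded to two carbons → ketone.
pendant –CONH2: carbonyl C bonded to C and N → amide.
pendant –CH2X: halogen on sp³ carbon → alkyl halide.
–C(=O)–N– linkage → amide (the N is not an amine).
pendant –CH2X: halogen on sp³ carbon → alkyl halide.
pendant –CH2X: halogen on sp³ carbon → alkyl halide.
–NO2 on carbon → nitro group.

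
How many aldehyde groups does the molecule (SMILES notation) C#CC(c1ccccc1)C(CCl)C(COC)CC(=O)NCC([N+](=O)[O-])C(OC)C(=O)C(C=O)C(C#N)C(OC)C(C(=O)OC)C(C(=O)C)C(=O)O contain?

1

C≡C triple bond → alkyne.
pendant –C6H5: benzene ring → arene.
pendant –CH2X: halogen on sp³ carbon → alkyl halide.
pendant –CH2OCH3: C–O–C linkage → ether.
–C(=O)–N– linkage → amide (the N is not an amine).
–NO2 on an sp³ carbon → nitro (the N=O is not a carbonyl).
pendant –OCH3: C–O–C with sp³ C, no adjacent C=O → ether.
–C(=O)– with carbon on both sides → ketone.
pendant –CHO: carbonyl C bonded to C and H → aldehyde.
pendant –C≡N: nitrile.
pendant –OCH3: C–O–C with sp³ C, no adjacent C=O → ether.
pendant –COOCH3: carbonyl C bonded to C and –OCH3 → ester.
pendant –COCH3: carbonyl C bonded to two carbons → ketone.
–COOH: carbonyl C bonded to –OH and C → carboxylic acid (the –OH is not a separate alcohol).
Aldehyde appears at: CH(CHO) → 1.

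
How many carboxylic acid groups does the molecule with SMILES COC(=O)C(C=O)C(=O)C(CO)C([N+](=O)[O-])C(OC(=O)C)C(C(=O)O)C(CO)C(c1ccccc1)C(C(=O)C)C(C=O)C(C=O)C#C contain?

1

CH3O–C(=O)–: carbonyl C bonded to C and to –OCH3 → ester (not ketone + ether).
pendant –CHO: carbonyl C bonded to C and H → aldehyde.
–C(=O)– with carbon on both sides → ketone.
pendant –CH2OH on an sp³ backbone C → alcohol.
–NO2 on an sp³ carbon → nitro (the N=O is not a carbonyl).
pendant –OC(=O)CH3: an acyloxy group → ester.
pendant –COOH: carbonyl C bonded to C and –OH → carboxylic acid.
pendant –CH2OH on an sp³ backbone C → alcohol.
pendant –C6H5: benzene ring → arene.
pendant –COCH3: carbonyl C bonded to two carbons → ketone.
pendant –CHO: carbonyl C bonded to C and H → aldehyde.
pendant –CHO: carbonyl C bonded to C and H → aldehyde.
C≡C triple bond → alkyne.
Carboxylic acid appears at: CH(COOH) → 1.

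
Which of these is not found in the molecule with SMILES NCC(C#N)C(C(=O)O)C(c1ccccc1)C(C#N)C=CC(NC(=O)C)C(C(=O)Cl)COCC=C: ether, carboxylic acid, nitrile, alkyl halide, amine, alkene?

carboxylic acid: present (CH(COOH) — pendant –COOH: carbonyl C bonded to C and –OH → carboxylic acid).
nitrile: present (CH(CN) — pendant –C≡N: nitrile).
amine: present (H2NCH2 — –NH2 on an sp³ carbon with no adjacent C=O → amine).
ether: present (CH2OCH2 — C–O–C with sp³ carbons on both sides and no adjacent C=O → ether).
alkene: present (CH=CH — C=C double bond → alkene).
alkyl halide: absent. In CH(COCl), the halogen is on a carbonyl carbon, which makes it an acyl halide, not an alkyl halide.

alkyl halide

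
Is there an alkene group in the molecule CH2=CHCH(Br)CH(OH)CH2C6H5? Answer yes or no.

Reading the structure from left to right:
  CH2=CH: C=C double bond → alkene.
  CH(Br): halogen on an sp³ carbon → alkyl halide.
  CH(OH): –OH on an sp³ carbon → alcohol (secondary).
  C6H5: –C6H5 phenyl ring → arene.
The CH2=CH segment supplies the alkene: C=C double bond → alkene.

yes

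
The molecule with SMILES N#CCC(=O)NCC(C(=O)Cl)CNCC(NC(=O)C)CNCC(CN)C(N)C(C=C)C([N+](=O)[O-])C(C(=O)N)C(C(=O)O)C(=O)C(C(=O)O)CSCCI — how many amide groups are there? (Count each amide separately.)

Taking each segment in turn:
  N≡C: N≡C–: carbon triple-bonded to nitrogen → nitrile.
  CH2CONHCH2: –C(=O)–N– linkage → amide (the N is not an amine).
  CH(COCl): pendant –C(=O)X: carbonyl C bonded to C and halogen → acyl halide.
  CH2NHCH2: C–N–C with sp³ carbons and no adjacent C=O → amine (secondary).
  CH(NHCOCH3): pendant –NHC(=O)CH3: N bonded to a carbonyl → amide (not amine).
  CH2NHCH2: C–N–C with sp³ carbons and no adjacent C=O → amine (secondary).
  CH(CH2NH2): pendant –CH2NH2: N on sp³ C, no adjacent C=O → amine.
  CH(NH2): –NH2 on an sp³ carbon with no adjacent C=O → amine.
  CH(CH=CH2): pendant –CH=CH2: C=C double bond → alkene.
  CH(NO2): –NO2 on an sp³ carbon → nitro (the N=O is not a carbonyl).
  CH(CONH2): pendant –CONH2: carbonyl C bonded to C and N → amide.
  CH(COOH): pendant –COOH: carbonyl C bonded to C and –OH → carboxylic acid.
  CO: –C(=O)– with carbon on both sides → ketone.
  CH(COOH): pendant –COOH: carbonyl C bonded to C and –OH → carboxylic acid.
  CH2SCH2: C–S–C linkage → sulfide (thioether).
  CH2I: halogen on an sp³ carbon → alkyl halide.
Amide appears at: CH2CONHCH2, CH(NHCOCH3), CH(CONH2) → 3.

3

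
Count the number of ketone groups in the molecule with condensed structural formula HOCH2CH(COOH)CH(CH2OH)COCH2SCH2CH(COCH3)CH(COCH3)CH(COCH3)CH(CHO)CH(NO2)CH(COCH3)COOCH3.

5

Taking each segment in turn:
  HOCH2: HO– on an sp³ carbon → alcohol.
  CH(COOH): pendant –COOH: carbonyl C bonded to C and –OH → carboxylic acid.
  CH(CH2OH): pendant –CH2OH on an sp³ backbone C → alcohol.
  CO: –C(=O)– with carbon on both sides → ketone.
  CH2SCH2: C–S–C linkage → sulfide (thioether).
  CH(COCH3): pendant –COCH3: carbonyl C bonded to two carbons → ketone.
  CH(COCH3): pendant –COCH3: carbonyl C bonded to two carbons → ketone.
  CH(COCH3): pendant –COCH3: carbonyl C bonded to two carbons → ketone.
  CH(CHO): pendant –CHO: carbonyl C bonded to C and H → aldehyde.
  CH(NO2): –NO2 on an sp³ carbon → nitro (the N=O is not a carbonyl).
  CH(COCH3): pendant –COCH3: carbonyl C bonded to two carbons → ketone.
  COOCH3: –C(=O)OCH3: carbonyl C bonded to C and to –OCH3 → ester (not ketone + ether).
Ketone appears at: CO, CH(COCH3), CH(COCH3), CH(COCH3), CH(COCH3) → 5.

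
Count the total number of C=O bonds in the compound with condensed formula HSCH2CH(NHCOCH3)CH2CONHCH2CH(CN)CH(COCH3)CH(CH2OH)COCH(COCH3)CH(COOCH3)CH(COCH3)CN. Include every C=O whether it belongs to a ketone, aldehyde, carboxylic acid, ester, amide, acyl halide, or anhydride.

7

CH(NHCOCH3): amide, 1 C=O (running total 1).
CH2CONHCH2: amide, 1 C=O (running total 2).
CH(COCH3): ketone, 1 C=O (running total 3).
CO: ketone, 1 C=O (running total 4).
CH(COCH3): ketone, 1 C=O (running total 5).
CH(COOCH3): ester, 1 C=O (running total 6).
CH(COCH3): ketone, 1 C=O (running total 7).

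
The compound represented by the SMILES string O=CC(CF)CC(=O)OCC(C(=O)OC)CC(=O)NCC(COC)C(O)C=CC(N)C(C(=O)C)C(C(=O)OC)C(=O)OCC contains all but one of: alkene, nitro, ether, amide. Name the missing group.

amide: present (CH2CONHCH2 — –C(=O)–N– linkage → amide (the N is not an amine)).
alkene: present (CH=CH — C=C double bond → alkene).
ether: present (CH(CH2OCH3) — pendant –CH2OCH3: C–O–C linkage → ether).
nitro: no segment matches this pattern.

nitro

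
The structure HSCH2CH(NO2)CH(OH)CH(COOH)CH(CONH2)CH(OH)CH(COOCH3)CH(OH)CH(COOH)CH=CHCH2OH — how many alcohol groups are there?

Working along the chain:
  HSCH2: –SH on an sp³ carbon → thiol.
  CH(NO2): –NO2 on an sp³ carbon → nitro (the N=O is not a carbonyl).
  CH(OH): –OH on an sp³ carbon → alcohol (secondary).
  CH(COOH): pendant –COOH: carbonyl C bonded to C and –OH → carboxylic acid.
  CH(CONH2): pendant –CONH2: carbonyl C bonded to C and N → amide.
  CH(OH): –OH on an sp³ carbon → alcohol (secondary).
  CH(COOCH3): pendant –COOCH3: carbonyl C bonded to C and –OCH3 → ester.
  CH(OH): –OH on an sp³ carbon → alcohol (secondary).
  CH(COOH): pendant –COOH: carbonyl C bonded to C and –OH → carboxylic acid.
  CH=CH: C=C double bond → alkene.
  CH2OH: –OH on an sp³ carbon → alcohol.
Alcohol appears at: CH(OH), CH(OH), CH(OH), CH2OH → 4.

4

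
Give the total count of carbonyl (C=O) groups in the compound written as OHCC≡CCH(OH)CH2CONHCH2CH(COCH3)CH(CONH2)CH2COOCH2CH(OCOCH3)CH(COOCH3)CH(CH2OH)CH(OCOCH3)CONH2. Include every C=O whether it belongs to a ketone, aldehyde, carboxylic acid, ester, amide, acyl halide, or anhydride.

9

OHC: aldehyde, 1 C=O (running total 1).
CH2CONHCH2: amide, 1 C=O (running total 2).
CH(COCH3): ketone, 1 C=O (running total 3).
CH(CONH2): amide, 1 C=O (running total 4).
CH2COOCH2: ester, 1 C=O (running total 5).
CH(OCOCH3): ester, 1 C=O (running total 6).
CH(COOCH3): ester, 1 C=O (running total 7).
CH(OCOCH3): ester, 1 C=O (running total 8).
CONH2: amide, 1 C=O (running total 9).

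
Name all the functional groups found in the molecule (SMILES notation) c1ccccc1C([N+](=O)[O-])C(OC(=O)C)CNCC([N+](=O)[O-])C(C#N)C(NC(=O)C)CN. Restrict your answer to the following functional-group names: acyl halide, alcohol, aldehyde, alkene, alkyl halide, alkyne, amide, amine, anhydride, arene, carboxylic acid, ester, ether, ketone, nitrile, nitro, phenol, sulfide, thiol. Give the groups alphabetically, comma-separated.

amide, amine, arene, ester, nitrile, nitro

Reading the structure from left to right:
  C6H5: C6H5– phenyl ring → arene.
  CH(NO2): –NO2 on an sp³ carbon → nitro (the N=O is not a carbonyl).
  CH(OCOCH3): pendant –OC(=O)CH3: an acyloxy group → ester.
  CH2NHCH2: C–N–C with sp³ carbons and no adjacent C=O → amine (secondary).
  CH(NO2): –NO2 on an sp³ carbon → nitro (the N=O is not a carbonyl).
  CH(CN): pendant –C≡N: nitrile.
  CH(NHCOCH3): pendant –NHC(=O)CH3: N bonded to a carbonyl → amide (not amine).
  CH2NH2: –NH2 on an sp³ carbon with no adjacent C=O → amine.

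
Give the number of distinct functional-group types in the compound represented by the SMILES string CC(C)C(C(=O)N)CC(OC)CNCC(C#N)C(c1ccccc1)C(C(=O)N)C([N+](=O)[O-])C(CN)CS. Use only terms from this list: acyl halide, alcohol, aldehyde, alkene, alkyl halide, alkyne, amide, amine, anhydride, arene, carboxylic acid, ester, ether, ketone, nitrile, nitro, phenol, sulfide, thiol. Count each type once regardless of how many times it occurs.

7

Working along the chain:
  CH(CONH2): pendant –CONH2: carbonyl C bonded to C and N → amide.
  CH(OCH3): pendant –OCH3: C–O–C with sp³ C, no adjacent C=O → ether.
  CH2NHCH2: C–N–C with sp³ carbons and no adjacent C=O → amine (secondary).
  CH(CN): pendant –C≡N: nitrile.
  CH(C6H5): pendant –C6H5: benzene ring → arene.
  CH(CONH2): pendant –CONH2: carbonyl C bonded to C and N → amide.
  CH(NO2): –NO2 on an sp³ carbon → nitro (the N=O is not a carbonyl).
  CH(CH2NH2): pendant –CH2NH2: N on sp³ C, no adjacent C=O → amine.
  CH2SH: –SH on an sp³ carbon → thiol.
Distinct types present: amide, amine, arene, ether, nitrile, nitro, thiol.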